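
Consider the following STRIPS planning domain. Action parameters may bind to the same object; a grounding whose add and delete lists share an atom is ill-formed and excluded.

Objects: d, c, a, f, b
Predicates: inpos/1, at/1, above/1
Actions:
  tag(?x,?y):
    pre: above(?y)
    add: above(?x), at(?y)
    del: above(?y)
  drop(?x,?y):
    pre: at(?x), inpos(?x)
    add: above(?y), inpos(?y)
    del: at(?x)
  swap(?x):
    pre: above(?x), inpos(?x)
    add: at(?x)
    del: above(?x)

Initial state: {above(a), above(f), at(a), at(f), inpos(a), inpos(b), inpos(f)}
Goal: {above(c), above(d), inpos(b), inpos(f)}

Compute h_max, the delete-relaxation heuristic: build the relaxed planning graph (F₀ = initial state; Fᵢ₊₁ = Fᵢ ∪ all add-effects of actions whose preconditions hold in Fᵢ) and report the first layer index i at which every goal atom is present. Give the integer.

F0 = init (7 atoms)
F1 = F0 ∪ {above(b), above(c), above(d), inpos(c), inpos(d)}  (12 atoms)
goal ⊆ F1  ⇒  h_max = 1

1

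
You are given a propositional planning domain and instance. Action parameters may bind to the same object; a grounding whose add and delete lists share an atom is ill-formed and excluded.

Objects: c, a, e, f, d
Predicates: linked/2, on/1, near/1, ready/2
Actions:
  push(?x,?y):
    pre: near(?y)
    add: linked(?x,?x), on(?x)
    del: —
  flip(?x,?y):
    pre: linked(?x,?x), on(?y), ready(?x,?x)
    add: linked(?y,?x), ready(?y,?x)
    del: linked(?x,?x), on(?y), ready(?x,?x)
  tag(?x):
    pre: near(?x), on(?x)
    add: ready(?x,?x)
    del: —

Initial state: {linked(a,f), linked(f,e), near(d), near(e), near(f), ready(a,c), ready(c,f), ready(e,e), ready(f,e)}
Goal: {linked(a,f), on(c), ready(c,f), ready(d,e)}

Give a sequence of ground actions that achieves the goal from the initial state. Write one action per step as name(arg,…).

1. push(c,e)  →  {linked(a,f), linked(c,c), linked(f,e), near(d), near(e), near(f), on(c), ready(a,c), ready(c,f), ready(e,e), ready(f,e)}
2. push(e,e)  →  {linked(a,f), linked(c,c), linked(e,e), linked(f,e), near(d), near(e), near(f), on(c), on(e), ready(a,c), ready(c,f), ready(e,e), ready(f,e)}
3. push(d,e)  →  {linked(a,f), linked(c,c), linked(d,d), linked(e,e), linked(f,e), near(d), near(e), near(f), on(c), on(d), on(e), ready(a,c), ready(c,f), ready(e,e), ready(f,e)}
4. flip(e,d)  →  {linked(a,f), linked(c,c), linked(d,d), linked(d,e), linked(f,e), near(d), near(e), near(f), on(c), on(e), ready(a,c), ready(c,f), ready(d,e), ready(f,e)}

push(c,e); push(e,e); push(d,e); flip(e,d)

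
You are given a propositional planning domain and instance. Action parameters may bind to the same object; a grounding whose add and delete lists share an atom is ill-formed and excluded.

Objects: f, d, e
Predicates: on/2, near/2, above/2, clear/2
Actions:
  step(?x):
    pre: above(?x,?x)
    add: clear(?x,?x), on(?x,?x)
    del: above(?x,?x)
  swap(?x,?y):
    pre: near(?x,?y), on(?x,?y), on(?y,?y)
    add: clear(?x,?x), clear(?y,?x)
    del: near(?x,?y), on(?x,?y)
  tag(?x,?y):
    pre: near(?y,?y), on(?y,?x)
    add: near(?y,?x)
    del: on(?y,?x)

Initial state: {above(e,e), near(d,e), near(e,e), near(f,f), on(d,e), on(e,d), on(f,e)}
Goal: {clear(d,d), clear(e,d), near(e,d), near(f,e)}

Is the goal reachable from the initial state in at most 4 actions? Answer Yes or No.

1. step(e)  →  {clear(e,e), near(d,e), near(e,e), near(f,f), on(d,e), on(e,d), on(e,e), on(f,e)}
2. swap(d,e)  →  {clear(d,d), clear(e,d), clear(e,e), near(e,e), near(f,f), on(e,d), on(e,e), on(f,e)}
3. tag(d,e)  →  {clear(d,d), clear(e,d), clear(e,e), near(e,d), near(e,e), near(f,f), on(e,e), on(f,e)}
4. tag(e,f)  →  {clear(d,d), clear(e,d), clear(e,e), near(e,d), near(e,e), near(f,e), near(f,f), on(e,e)}
optimal plan length = 4; 4 ≤ 4

Yes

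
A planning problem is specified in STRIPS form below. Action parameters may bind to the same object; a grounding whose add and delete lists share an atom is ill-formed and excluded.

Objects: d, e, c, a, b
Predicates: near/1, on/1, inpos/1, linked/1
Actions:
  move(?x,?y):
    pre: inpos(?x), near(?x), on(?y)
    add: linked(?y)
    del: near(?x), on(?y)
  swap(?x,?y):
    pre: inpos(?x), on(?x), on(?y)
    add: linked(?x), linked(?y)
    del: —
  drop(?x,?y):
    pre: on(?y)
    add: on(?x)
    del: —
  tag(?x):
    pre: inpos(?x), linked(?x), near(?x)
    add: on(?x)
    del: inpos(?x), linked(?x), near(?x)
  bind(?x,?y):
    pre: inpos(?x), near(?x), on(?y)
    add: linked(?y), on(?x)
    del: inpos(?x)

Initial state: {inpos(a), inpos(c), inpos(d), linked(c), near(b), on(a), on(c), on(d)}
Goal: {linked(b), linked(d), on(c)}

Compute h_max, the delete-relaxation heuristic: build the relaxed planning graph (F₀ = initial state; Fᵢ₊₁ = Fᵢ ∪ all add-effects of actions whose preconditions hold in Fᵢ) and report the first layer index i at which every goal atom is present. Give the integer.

F0 = init (8 atoms)
F1 = F0 ∪ {linked(a), linked(d), on(b), on(e)}  (12 atoms)
F2 = F1 ∪ {linked(b), linked(e)}  (14 atoms)
goal ⊆ F2  ⇒  h_max = 2

2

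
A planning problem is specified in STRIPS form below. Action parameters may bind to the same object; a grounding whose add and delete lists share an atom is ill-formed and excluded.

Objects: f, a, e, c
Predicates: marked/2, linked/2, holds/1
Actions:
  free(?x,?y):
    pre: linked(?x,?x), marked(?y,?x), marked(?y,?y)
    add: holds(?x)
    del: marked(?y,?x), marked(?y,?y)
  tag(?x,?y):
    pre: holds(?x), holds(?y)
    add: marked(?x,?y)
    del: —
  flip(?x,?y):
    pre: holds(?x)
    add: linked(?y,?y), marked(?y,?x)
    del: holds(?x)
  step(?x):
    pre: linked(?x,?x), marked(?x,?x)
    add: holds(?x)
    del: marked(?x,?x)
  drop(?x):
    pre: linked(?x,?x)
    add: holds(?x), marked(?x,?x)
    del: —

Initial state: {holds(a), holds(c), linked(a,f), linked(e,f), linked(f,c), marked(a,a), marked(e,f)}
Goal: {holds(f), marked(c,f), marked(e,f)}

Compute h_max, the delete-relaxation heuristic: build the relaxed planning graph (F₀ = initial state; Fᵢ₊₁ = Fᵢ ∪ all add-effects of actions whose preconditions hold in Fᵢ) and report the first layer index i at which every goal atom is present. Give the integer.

3

F0 = init (7 atoms)
F1 = F0 ∪ {linked(a,a), linked(c,c), linked(e,e), linked(f,f), marked(a,c), marked(c,a), marked(c,c), marked(e,a), marked(e,c), marked(f,a), marked(f,c)}  (18 atoms)
F2 = F1 ∪ {holds(e), holds(f), marked(e,e), marked(f,f)}  (22 atoms)
F3 = F2 ∪ {marked(a,e), marked(a,f), marked(c,e), marked(c,f), marked(f,e)}  (27 atoms)
goal ⊆ F3  ⇒  h_max = 3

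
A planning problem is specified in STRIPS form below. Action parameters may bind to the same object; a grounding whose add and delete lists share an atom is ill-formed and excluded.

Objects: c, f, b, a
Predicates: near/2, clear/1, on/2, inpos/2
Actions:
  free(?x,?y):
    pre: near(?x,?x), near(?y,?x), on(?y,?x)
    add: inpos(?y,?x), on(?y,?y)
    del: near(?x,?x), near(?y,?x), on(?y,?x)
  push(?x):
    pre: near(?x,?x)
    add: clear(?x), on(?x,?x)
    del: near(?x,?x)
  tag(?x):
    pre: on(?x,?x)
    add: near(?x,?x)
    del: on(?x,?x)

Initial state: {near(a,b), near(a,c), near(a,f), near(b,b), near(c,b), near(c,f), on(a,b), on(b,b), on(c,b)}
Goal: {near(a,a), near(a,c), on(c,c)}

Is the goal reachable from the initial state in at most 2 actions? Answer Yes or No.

1. free(b,c)  →  {inpos(c,b), near(a,b), near(a,c), near(a,f), near(c,f), on(a,b), on(b,b), on(c,c)}
2. tag(b)  →  {inpos(c,b), near(a,b), near(a,c), near(a,f), near(b,b), near(c,f), on(a,b), on(c,c)}
3. free(b,a)  →  {inpos(a,b), inpos(c,b), near(a,c), near(a,f), near(c,f), on(a,a), on(c,c)}
4. tag(a)  →  {inpos(a,b), inpos(c,b), near(a,a), near(a,c), near(a,f), near(c,f), on(c,c)}
optimal plan length = 4; 4 > 2

No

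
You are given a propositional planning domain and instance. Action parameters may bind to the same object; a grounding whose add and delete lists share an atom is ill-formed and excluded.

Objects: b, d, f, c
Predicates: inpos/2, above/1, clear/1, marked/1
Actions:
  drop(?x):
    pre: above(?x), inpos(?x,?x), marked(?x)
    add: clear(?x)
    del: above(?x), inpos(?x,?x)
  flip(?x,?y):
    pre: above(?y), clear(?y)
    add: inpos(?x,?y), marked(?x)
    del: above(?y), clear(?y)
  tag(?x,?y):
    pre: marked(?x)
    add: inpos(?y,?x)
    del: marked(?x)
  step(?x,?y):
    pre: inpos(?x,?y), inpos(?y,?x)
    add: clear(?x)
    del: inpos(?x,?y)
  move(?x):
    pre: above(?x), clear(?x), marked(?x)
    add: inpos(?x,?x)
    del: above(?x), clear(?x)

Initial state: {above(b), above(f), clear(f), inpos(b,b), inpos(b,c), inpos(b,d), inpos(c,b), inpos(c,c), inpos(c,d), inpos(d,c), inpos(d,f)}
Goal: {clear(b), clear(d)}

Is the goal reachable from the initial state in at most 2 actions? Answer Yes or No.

1. step(b,b)  →  {above(b), above(f), clear(b), clear(f), inpos(b,c), inpos(b,d), inpos(c,b), inpos(c,c), inpos(c,d), inpos(d,c), inpos(d,f)}
2. step(d,c)  →  {above(b), above(f), clear(b), clear(d), clear(f), inpos(b,c), inpos(b,d), inpos(c,b), inpos(c,c), inpos(c,d), inpos(d,f)}
optimal plan length = 2; 2 ≤ 2

Yes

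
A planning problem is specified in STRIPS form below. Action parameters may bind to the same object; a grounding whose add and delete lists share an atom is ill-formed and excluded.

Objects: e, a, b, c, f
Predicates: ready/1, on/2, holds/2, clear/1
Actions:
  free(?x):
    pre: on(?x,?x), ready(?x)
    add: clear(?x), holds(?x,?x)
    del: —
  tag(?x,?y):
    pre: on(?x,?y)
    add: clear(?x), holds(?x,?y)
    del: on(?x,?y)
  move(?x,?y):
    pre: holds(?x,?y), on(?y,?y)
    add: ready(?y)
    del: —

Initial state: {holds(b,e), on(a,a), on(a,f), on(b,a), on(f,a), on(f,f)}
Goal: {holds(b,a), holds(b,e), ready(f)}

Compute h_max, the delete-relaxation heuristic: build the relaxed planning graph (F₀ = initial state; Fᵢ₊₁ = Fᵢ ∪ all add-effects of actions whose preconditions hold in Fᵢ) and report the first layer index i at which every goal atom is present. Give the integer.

F0 = init (6 atoms)
F1 = F0 ∪ {clear(a), clear(b), clear(f), holds(a,a), holds(a,f), holds(b,a), holds(f,a), holds(f,f)}  (14 atoms)
F2 = F1 ∪ {ready(a), ready(f)}  (16 atoms)
goal ⊆ F2  ⇒  h_max = 2

2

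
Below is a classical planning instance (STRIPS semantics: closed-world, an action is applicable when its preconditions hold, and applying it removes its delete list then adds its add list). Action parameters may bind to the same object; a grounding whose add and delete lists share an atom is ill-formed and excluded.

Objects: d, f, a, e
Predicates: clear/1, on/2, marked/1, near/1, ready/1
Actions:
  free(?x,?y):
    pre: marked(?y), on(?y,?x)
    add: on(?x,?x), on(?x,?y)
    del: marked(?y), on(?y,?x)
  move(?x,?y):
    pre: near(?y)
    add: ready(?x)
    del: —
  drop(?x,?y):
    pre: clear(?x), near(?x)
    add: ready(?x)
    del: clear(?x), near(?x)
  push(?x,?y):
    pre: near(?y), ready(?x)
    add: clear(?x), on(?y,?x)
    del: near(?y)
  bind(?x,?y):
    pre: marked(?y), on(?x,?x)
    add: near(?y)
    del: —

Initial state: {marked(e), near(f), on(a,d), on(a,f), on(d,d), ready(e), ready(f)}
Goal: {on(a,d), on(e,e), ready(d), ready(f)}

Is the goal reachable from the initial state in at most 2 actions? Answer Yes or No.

1. move(d,f)  →  {marked(e), near(f), on(a,d), on(a,f), on(d,d), ready(d), ready(e), ready(f)}
2. bind(d,e)  →  {marked(e), near(e), near(f), on(a,d), on(a,f), on(d,d), ready(d), ready(e), ready(f)}
3. push(e,e)  →  {clear(e), marked(e), near(f), on(a,d), on(a,f), on(d,d), on(e,e), ready(d), ready(e), ready(f)}
optimal plan length = 3; 3 > 2

No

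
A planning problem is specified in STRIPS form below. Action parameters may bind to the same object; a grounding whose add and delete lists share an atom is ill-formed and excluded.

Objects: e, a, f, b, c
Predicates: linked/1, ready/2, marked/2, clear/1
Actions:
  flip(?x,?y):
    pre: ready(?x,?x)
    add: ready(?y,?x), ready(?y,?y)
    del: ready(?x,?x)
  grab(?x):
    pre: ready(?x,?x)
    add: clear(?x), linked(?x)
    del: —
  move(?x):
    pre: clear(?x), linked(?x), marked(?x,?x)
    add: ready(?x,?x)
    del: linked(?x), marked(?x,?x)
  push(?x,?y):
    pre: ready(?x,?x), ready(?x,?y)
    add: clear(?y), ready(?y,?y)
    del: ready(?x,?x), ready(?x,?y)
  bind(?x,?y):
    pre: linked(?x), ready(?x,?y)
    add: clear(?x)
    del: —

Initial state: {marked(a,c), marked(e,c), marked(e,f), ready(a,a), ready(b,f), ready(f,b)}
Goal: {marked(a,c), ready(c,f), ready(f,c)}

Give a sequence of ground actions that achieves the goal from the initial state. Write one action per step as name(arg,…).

flip(a,f); flip(f,c); flip(c,f)

1. flip(a,f)  →  {marked(a,c), marked(e,c), marked(e,f), ready(b,f), ready(f,a), ready(f,b), ready(f,f)}
2. flip(f,c)  →  {marked(a,c), marked(e,c), marked(e,f), ready(b,f), ready(c,c), ready(c,f), ready(f,a), ready(f,b)}
3. flip(c,f)  →  {marked(a,c), marked(e,c), marked(e,f), ready(b,f), ready(c,f), ready(f,a), ready(f,b), ready(f,c), ready(f,f)}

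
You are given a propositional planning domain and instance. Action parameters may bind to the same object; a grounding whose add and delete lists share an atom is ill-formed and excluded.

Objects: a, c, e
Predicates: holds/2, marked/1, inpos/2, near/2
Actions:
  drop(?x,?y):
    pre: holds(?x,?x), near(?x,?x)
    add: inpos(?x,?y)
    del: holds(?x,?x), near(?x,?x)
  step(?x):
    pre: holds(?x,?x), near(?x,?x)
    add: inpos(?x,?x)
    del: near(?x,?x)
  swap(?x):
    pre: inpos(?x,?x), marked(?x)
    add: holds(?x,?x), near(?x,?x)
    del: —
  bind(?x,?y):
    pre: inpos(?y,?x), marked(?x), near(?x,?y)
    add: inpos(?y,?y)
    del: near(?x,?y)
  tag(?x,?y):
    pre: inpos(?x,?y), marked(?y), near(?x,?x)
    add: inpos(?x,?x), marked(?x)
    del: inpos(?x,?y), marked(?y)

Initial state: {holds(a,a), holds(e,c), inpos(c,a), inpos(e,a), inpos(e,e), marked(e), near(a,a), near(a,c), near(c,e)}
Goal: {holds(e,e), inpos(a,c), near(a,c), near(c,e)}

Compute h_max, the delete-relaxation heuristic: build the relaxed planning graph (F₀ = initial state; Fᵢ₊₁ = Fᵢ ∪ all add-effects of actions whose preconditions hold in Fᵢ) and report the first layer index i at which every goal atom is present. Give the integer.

1

F0 = init (9 atoms)
F1 = F0 ∪ {holds(e,e), inpos(a,a), inpos(a,c), inpos(a,e), near(e,e)}  (14 atoms)
goal ⊆ F1  ⇒  h_max = 1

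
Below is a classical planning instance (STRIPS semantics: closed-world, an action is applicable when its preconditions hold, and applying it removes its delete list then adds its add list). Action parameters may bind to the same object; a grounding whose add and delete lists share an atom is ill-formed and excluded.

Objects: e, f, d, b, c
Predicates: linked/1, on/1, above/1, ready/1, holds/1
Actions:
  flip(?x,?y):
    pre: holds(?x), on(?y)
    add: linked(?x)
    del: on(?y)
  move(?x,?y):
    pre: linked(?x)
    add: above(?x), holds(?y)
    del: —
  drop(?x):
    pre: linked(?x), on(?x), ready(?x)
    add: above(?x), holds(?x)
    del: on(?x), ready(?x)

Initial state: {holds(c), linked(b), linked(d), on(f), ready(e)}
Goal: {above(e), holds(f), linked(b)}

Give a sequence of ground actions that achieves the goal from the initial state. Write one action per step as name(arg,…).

1. move(d,e)  →  {above(d), holds(c), holds(e), linked(b), linked(d), on(f), ready(e)}
2. flip(e,f)  →  {above(d), holds(c), holds(e), linked(b), linked(d), linked(e), ready(e)}
3. move(e,f)  →  {above(d), above(e), holds(c), holds(e), holds(f), linked(b), linked(d), linked(e), ready(e)}

move(d,e); flip(e,f); move(e,f)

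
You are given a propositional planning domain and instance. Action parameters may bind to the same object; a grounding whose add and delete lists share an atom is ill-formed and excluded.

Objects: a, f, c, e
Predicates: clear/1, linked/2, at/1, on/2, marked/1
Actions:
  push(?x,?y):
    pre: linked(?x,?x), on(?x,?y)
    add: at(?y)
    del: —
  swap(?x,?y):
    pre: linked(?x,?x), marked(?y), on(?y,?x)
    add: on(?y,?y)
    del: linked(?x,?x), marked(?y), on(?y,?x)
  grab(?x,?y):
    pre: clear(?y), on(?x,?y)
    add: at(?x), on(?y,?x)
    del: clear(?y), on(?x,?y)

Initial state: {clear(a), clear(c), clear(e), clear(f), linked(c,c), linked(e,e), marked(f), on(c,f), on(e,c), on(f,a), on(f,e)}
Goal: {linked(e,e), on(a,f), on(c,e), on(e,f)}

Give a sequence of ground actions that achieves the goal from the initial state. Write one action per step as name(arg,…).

grab(f,a); grab(f,e); grab(e,c)

1. grab(f,a)  →  {at(f), clear(c), clear(e), clear(f), linked(c,c), linked(e,e), marked(f), on(a,f), on(c,f), on(e,c), on(f,e)}
2. grab(f,e)  →  {at(f), clear(c), clear(f), linked(c,c), linked(e,e), marked(f), on(a,f), on(c,f), on(e,c), on(e,f)}
3. grab(e,c)  →  {at(e), at(f), clear(f), linked(c,c), linked(e,e), marked(f), on(a,f), on(c,e), on(c,f), on(e,f)}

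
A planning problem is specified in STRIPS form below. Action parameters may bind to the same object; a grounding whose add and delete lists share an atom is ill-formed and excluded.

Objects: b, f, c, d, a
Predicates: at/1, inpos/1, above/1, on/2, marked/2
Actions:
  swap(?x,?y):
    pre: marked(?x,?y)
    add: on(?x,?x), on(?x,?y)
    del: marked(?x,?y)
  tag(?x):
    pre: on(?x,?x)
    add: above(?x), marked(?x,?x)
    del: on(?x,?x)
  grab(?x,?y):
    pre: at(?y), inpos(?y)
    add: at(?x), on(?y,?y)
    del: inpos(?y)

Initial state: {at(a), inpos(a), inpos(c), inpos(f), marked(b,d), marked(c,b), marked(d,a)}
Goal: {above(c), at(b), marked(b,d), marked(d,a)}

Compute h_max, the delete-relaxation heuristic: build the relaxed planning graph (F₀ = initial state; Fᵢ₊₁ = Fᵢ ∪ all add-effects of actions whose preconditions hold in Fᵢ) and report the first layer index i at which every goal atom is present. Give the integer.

2

F0 = init (7 atoms)
F1 = F0 ∪ {at(b), at(c), at(d), at(f), on(a,a), on(b,b), on(b,d), on(c,b), on(c,c), on(d,a), on(d,d)}  (18 atoms)
F2 = F1 ∪ {above(a), above(b), above(c), above(d), marked(a,a), marked(b,b), marked(c,c), marked(d,d), on(f,f)}  (27 atoms)
goal ⊆ F2  ⇒  h_max = 2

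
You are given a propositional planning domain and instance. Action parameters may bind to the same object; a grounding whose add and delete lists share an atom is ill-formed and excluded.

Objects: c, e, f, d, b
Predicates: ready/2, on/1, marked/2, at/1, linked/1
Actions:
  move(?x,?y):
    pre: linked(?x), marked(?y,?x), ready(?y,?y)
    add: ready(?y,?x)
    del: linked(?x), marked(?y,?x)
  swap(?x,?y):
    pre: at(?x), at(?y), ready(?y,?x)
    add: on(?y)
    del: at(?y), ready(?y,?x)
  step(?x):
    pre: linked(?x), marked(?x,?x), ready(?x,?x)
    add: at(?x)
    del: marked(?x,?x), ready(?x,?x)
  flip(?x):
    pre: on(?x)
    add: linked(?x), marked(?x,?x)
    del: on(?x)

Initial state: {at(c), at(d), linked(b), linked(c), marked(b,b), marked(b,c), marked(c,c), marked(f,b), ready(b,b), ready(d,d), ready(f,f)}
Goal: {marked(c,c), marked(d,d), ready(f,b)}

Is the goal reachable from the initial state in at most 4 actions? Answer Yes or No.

1. move(b,f)  →  {at(c), at(d), linked(c), marked(b,b), marked(b,c), marked(c,c), ready(b,b), ready(d,d), ready(f,b), ready(f,f)}
2. swap(d,d)  →  {at(c), linked(c), marked(b,b), marked(b,c), marked(c,c), on(d), ready(b,b), ready(f,b), ready(f,f)}
3. flip(d)  →  {at(c), linked(c), linked(d), marked(b,b), marked(b,c), marked(c,c), marked(d,d), ready(b,b), ready(f,b), ready(f,f)}
optimal plan length = 3; 3 ≤ 4

Yes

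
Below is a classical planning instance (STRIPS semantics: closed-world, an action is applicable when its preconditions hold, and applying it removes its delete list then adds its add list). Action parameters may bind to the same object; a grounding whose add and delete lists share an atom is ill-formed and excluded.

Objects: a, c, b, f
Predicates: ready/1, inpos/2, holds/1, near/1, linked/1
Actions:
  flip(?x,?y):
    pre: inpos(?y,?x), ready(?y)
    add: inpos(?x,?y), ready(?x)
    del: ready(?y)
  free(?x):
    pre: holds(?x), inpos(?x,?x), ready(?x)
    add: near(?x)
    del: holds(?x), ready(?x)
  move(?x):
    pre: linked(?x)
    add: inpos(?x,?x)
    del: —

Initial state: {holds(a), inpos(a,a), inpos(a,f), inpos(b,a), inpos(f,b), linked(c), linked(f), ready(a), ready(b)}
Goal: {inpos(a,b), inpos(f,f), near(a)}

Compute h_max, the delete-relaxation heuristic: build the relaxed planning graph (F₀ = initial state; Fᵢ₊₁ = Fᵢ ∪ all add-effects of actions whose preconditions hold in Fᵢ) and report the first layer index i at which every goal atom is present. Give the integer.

1

F0 = init (9 atoms)
F1 = F0 ∪ {inpos(a,b), inpos(c,c), inpos(f,a), inpos(f,f), near(a), ready(f)}  (15 atoms)
goal ⊆ F1  ⇒  h_max = 1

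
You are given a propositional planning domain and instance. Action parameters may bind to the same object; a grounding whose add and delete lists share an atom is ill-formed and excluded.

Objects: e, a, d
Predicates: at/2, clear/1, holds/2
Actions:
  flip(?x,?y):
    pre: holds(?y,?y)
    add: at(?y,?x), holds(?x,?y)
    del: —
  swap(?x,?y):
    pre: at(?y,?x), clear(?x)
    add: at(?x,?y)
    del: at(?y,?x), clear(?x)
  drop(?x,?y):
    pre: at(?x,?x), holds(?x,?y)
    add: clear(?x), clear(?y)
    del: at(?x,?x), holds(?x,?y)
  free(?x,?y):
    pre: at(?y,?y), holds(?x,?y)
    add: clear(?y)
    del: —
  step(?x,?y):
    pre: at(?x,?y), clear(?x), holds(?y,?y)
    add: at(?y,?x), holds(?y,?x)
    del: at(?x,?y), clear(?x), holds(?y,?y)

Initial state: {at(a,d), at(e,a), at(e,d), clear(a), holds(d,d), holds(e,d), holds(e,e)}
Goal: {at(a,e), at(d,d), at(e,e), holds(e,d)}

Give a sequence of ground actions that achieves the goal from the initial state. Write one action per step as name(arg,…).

flip(e,e); flip(d,d); swap(a,e)

1. flip(e,e)  →  {at(a,d), at(e,a), at(e,d), at(e,e), clear(a), holds(d,d), holds(e,d), holds(e,e)}
2. flip(d,d)  →  {at(a,d), at(d,d), at(e,a), at(e,d), at(e,e), clear(a), holds(d,d), holds(e,d), holds(e,e)}
3. swap(a,e)  →  {at(a,d), at(a,e), at(d,d), at(e,d), at(e,e), holds(d,d), holds(e,d), holds(e,e)}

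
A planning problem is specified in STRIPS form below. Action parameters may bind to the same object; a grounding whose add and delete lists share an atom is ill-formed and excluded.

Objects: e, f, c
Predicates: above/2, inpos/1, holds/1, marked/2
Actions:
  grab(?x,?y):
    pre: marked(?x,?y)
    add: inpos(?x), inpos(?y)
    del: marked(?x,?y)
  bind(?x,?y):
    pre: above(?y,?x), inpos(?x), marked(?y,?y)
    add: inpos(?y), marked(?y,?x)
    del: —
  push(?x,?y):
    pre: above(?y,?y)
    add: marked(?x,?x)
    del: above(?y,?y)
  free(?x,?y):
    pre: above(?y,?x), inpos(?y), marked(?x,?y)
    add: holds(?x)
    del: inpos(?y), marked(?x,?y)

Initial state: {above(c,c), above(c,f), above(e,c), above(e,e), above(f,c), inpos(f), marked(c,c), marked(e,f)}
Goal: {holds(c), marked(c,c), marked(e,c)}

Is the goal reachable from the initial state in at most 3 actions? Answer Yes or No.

1. bind(f,c)  →  {above(c,c), above(c,f), above(e,c), above(e,e), above(f,c), inpos(c), inpos(f), marked(c,c), marked(c,f), marked(e,f)}
2. push(e,e)  →  {above(c,c), above(c,f), above(e,c), above(f,c), inpos(c), inpos(f), marked(c,c), marked(c,f), marked(e,e), marked(e,f)}
3. bind(c,e)  →  {above(c,c), above(c,f), above(e,c), above(f,c), inpos(c), inpos(e), inpos(f), marked(c,c), marked(c,f), marked(e,c), marked(e,e), marked(e,f)}
4. free(c,f)  →  {above(c,c), above(c,f), above(e,c), above(f,c), holds(c), inpos(c), inpos(e), marked(c,c), marked(e,c), marked(e,e), marked(e,f)}
optimal plan length = 4; 4 > 3

No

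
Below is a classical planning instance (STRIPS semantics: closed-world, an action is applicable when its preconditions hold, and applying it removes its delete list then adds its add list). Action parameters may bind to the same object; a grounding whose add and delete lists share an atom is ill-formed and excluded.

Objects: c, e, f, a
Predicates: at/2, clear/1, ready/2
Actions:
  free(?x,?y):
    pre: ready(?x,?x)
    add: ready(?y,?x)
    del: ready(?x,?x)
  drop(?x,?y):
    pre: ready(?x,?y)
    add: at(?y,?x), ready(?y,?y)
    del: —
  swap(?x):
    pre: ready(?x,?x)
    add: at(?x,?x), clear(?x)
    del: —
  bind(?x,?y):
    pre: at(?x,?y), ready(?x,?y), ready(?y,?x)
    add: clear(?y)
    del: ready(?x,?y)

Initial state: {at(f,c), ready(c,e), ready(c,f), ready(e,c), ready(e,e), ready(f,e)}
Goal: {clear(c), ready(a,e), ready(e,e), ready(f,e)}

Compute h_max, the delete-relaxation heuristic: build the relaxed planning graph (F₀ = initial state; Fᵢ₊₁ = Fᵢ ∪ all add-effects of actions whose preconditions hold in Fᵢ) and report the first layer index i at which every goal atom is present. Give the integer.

F0 = init (6 atoms)
F1 = F0 ∪ {at(c,e), at(e,c), at(e,e), at(e,f), clear(e), ready(a,e), ready(c,c), ready(f,f)}  (14 atoms)
F2 = F1 ∪ {at(c,c), at(e,a), at(f,f), clear(c), clear(f), ready(a,c), ready(a,f), ready(e,f), ready(f,c)}  (23 atoms)
goal ⊆ F2  ⇒  h_max = 2

2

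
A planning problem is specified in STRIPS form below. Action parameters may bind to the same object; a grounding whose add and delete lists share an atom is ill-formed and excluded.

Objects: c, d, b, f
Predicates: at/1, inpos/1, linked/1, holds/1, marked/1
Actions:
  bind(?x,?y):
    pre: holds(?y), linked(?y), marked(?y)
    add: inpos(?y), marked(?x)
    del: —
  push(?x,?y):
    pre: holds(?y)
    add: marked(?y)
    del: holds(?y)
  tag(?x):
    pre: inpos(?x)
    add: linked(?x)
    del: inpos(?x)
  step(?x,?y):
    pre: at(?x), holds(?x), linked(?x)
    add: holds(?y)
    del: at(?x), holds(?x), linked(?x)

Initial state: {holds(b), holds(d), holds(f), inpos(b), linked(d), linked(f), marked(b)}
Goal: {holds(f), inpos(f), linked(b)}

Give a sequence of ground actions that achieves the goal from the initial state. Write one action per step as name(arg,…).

tag(b); bind(f,b); bind(c,f)

1. tag(b)  →  {holds(b), holds(d), holds(f), linked(b), linked(d), linked(f), marked(b)}
2. bind(f,b)  →  {holds(b), holds(d), holds(f), inpos(b), linked(b), linked(d), linked(f), marked(b), marked(f)}
3. bind(c,f)  →  {holds(b), holds(d), holds(f), inpos(b), inpos(f), linked(b), linked(d), linked(f), marked(b), marked(c), marked(f)}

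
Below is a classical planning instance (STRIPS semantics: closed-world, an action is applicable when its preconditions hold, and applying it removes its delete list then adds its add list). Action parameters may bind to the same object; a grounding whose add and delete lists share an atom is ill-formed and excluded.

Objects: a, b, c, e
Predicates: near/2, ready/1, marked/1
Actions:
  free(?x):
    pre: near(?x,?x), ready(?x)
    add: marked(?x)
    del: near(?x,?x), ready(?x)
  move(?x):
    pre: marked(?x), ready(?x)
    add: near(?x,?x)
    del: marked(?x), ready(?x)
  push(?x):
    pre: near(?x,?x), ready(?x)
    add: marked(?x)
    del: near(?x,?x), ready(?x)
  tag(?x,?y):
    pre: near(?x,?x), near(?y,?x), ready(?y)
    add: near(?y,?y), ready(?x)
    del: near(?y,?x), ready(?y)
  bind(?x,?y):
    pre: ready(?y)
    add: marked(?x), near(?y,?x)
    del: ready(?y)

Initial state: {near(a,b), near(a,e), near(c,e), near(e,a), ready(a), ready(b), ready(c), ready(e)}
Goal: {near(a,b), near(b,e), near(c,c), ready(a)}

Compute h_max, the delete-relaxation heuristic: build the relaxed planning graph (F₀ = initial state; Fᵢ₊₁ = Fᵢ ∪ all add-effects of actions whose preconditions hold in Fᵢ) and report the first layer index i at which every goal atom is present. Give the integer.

1

F0 = init (8 atoms)
F1 = F0 ∪ {marked(a), marked(b), marked(c), marked(e), near(a,a), near(a,c), near(b,a), near(b,b), near(b,c), near(b,e), near(c,a), near(c,b), near(c,c), near(e,b), near(e,c), near(e,e)}  (24 atoms)
goal ⊆ F1  ⇒  h_max = 1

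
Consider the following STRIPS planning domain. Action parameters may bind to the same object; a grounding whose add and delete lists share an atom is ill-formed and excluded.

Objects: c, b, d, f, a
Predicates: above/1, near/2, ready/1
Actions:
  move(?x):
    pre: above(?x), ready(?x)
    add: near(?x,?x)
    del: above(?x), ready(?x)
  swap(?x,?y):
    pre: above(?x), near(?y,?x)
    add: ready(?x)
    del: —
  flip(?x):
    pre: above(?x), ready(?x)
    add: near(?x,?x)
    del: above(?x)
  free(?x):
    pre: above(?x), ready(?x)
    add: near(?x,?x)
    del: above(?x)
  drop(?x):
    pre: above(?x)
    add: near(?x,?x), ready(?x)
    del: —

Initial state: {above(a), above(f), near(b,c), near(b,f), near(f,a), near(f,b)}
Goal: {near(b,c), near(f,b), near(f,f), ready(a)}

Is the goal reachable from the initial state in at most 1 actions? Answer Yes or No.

No

1. swap(a,f)  →  {above(a), above(f), near(b,c), near(b,f), near(f,a), near(f,b), ready(a)}
2. drop(f)  →  {above(a), above(f), near(b,c), near(b,f), near(f,a), near(f,b), near(f,f), ready(a), ready(f)}
optimal plan length = 2; 2 > 1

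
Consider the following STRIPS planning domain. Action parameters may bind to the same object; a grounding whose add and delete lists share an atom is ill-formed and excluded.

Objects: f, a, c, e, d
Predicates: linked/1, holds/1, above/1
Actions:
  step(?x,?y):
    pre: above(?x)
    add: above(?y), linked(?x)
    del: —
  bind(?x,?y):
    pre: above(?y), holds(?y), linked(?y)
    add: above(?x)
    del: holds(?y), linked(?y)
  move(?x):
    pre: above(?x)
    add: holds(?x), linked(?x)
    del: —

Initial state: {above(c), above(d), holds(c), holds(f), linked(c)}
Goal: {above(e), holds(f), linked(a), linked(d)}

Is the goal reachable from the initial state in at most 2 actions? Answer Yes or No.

Yes

1. step(d,a)  →  {above(a), above(c), above(d), holds(c), holds(f), linked(c), linked(d)}
2. step(a,e)  →  {above(a), above(c), above(d), above(e), holds(c), holds(f), linked(a), linked(c), linked(d)}
optimal plan length = 2; 2 ≤ 2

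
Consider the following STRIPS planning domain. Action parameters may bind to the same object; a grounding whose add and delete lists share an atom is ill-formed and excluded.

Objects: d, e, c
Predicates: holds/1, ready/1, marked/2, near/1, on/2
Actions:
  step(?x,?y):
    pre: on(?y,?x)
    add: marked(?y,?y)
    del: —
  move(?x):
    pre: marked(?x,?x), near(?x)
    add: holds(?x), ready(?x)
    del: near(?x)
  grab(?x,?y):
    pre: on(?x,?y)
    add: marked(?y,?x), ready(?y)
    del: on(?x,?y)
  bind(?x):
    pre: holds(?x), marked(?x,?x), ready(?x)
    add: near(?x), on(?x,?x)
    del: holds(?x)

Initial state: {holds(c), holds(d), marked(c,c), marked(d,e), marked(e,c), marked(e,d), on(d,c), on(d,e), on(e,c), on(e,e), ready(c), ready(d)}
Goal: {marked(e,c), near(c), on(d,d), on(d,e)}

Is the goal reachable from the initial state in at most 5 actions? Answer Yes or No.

Yes

1. step(e,d)  →  {holds(c), holds(d), marked(c,c), marked(d,d), marked(d,e), marked(e,c), marked(e,d), on(d,c), on(d,e), on(e,c), on(e,e), ready(c), ready(d)}
2. bind(d)  →  {holds(c), marked(c,c), marked(d,d), marked(d,e), marked(e,c), marked(e,d), near(d), on(d,c), on(d,d), on(d,e), on(e,c), on(e,e), ready(c), ready(d)}
3. bind(c)  →  {marked(c,c), marked(d,d), marked(d,e), marked(e,c), marked(e,d), near(c), near(d), on(c,c), on(d,c), on(d,d), on(d,e), on(e,c), on(e,e), ready(c), ready(d)}
optimal plan length = 3; 3 ≤ 5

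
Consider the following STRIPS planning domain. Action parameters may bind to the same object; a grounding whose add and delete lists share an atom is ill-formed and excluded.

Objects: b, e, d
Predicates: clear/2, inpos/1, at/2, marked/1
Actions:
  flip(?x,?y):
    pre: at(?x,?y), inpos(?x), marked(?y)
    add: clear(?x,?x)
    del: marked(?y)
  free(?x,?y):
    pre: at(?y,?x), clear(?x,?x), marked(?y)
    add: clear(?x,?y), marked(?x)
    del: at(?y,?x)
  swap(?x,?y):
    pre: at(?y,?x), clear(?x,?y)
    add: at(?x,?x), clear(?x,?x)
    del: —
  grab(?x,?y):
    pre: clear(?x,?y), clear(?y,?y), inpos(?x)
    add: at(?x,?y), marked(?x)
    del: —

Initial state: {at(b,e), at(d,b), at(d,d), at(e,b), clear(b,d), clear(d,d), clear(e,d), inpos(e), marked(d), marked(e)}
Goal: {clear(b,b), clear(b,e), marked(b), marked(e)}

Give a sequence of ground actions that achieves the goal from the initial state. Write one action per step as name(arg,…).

swap(b,d); free(b,e)

1. swap(b,d)  →  {at(b,b), at(b,e), at(d,b), at(d,d), at(e,b), clear(b,b), clear(b,d), clear(d,d), clear(e,d), inpos(e), marked(d), marked(e)}
2. free(b,e)  →  {at(b,b), at(b,e), at(d,b), at(d,d), clear(b,b), clear(b,d), clear(b,e), clear(d,d), clear(e,d), inpos(e), marked(b), marked(d), marked(e)}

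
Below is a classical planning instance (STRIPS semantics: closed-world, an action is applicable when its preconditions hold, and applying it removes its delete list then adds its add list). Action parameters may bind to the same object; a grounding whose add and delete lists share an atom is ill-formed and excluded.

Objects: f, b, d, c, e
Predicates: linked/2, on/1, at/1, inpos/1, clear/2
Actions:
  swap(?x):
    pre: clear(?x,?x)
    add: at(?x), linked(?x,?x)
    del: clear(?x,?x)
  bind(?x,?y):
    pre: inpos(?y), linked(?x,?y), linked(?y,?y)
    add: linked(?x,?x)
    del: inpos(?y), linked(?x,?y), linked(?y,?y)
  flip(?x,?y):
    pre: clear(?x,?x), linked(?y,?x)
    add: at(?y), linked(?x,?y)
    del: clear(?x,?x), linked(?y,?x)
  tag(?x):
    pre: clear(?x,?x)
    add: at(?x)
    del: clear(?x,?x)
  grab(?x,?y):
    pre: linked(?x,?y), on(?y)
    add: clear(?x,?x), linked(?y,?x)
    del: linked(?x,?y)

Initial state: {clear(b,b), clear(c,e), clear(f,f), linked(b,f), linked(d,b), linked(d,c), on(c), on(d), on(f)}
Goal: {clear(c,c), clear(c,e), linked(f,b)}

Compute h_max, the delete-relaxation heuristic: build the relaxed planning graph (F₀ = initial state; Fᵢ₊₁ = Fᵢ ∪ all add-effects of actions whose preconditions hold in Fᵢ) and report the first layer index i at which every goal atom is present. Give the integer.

F0 = init (9 atoms)
F1 = F0 ∪ {at(b), at(d), at(f), clear(d,d), linked(b,b), linked(b,d), linked(c,d), linked(f,b), linked(f,f)}  (18 atoms)
F2 = F1 ∪ {at(c), clear(c,c), linked(d,d)}  (21 atoms)
goal ⊆ F2  ⇒  h_max = 2

2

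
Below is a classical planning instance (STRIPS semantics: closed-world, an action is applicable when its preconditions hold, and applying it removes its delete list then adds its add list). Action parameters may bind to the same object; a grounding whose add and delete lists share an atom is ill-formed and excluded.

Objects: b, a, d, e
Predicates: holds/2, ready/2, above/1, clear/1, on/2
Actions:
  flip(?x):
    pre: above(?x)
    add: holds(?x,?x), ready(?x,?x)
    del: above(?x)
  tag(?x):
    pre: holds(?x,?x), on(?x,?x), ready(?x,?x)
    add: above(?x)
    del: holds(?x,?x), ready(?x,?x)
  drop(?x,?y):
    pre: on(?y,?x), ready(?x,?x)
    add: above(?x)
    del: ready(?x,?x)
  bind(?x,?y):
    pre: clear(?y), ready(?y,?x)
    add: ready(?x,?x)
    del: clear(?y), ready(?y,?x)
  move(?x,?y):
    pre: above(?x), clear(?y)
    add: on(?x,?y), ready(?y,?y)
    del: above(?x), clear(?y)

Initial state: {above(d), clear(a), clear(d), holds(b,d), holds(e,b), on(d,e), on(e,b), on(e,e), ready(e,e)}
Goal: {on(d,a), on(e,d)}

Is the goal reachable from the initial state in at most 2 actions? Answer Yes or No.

1. drop(e,d)  →  {above(d), above(e), clear(a), clear(d), holds(b,d), holds(e,b), on(d,e), on(e,b), on(e,e)}
2. move(d,a)  →  {above(e), clear(d), holds(b,d), holds(e,b), on(d,a), on(d,e), on(e,b), on(e,e), ready(a,a)}
3. move(e,d)  →  {holds(b,d), holds(e,b), on(d,a), on(d,e), on(e,b), on(e,d), on(e,e), ready(a,a), ready(d,d)}
optimal plan length = 3; 3 > 2

No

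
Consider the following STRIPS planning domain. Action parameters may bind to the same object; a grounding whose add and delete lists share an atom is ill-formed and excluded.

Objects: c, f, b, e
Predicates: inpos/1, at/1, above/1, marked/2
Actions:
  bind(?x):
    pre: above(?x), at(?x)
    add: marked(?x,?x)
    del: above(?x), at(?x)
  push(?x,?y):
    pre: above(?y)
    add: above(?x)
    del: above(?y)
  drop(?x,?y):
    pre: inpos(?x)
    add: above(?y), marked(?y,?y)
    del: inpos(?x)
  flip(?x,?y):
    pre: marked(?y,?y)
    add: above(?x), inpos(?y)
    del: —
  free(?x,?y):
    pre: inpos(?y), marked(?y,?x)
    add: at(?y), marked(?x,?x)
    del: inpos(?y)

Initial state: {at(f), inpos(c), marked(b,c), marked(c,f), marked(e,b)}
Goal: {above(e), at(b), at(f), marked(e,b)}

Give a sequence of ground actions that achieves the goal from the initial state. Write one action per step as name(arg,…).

drop(c,b); flip(e,b); free(c,b)

1. drop(c,b)  →  {above(b), at(f), marked(b,b), marked(b,c), marked(c,f), marked(e,b)}
2. flip(e,b)  →  {above(b), above(e), at(f), inpos(b), marked(b,b), marked(b,c), marked(c,f), marked(e,b)}
3. free(c,b)  →  {above(b), above(e), at(b), at(f), marked(b,b), marked(b,c), marked(c,c), marked(c,f), marked(e,b)}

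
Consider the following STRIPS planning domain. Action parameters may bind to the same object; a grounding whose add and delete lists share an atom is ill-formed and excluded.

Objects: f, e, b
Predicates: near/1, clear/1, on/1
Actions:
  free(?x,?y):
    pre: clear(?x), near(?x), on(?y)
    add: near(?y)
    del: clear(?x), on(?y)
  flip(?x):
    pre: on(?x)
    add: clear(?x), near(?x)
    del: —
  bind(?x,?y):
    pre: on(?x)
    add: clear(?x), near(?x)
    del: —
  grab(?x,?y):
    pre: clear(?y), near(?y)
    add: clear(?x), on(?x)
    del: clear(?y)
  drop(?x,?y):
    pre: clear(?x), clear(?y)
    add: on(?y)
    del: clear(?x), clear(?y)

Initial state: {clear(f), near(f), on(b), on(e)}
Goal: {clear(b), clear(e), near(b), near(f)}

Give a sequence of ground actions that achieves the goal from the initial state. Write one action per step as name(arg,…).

flip(e); flip(b)

1. flip(e)  →  {clear(e), clear(f), near(e), near(f), on(b), on(e)}
2. flip(b)  →  {clear(b), clear(e), clear(f), near(b), near(e), near(f), on(b), on(e)}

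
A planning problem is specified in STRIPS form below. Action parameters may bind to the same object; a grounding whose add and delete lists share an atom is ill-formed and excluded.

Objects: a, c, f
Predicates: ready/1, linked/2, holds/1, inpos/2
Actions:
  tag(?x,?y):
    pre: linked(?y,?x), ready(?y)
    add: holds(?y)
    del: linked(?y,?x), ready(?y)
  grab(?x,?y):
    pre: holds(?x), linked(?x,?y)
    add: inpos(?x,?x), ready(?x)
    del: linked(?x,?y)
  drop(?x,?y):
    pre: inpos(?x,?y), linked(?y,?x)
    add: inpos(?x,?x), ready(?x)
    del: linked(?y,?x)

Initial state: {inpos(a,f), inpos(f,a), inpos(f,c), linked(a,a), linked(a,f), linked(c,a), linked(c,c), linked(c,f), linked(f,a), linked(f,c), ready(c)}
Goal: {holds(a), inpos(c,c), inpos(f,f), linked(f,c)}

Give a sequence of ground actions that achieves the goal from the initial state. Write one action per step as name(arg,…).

1. tag(a,c)  →  {holds(c), inpos(a,f), inpos(f,a), inpos(f,c), linked(a,a), linked(a,f), linked(c,c), linked(c,f), linked(f,a), linked(f,c)}
2. grab(c,c)  →  {holds(c), inpos(a,f), inpos(c,c), inpos(f,a), inpos(f,c), linked(a,a), linked(a,f), linked(c,f), linked(f,a), linked(f,c), ready(c)}
3. drop(a,f)  →  {holds(c), inpos(a,a), inpos(a,f), inpos(c,c), inpos(f,a), inpos(f,c), linked(a,a), linked(a,f), linked(c,f), linked(f,c), ready(a), ready(c)}
4. tag(a,a)  →  {holds(a), holds(c), inpos(a,a), inpos(a,f), inpos(c,c), inpos(f,a), inpos(f,c), linked(a,f), linked(c,f), linked(f,c), ready(c)}
5. drop(f,a)  →  {holds(a), holds(c), inpos(a,a), inpos(a,f), inpos(c,c), inpos(f,a), inpos(f,c), inpos(f,f), linked(c,f), linked(f,c), ready(c), ready(f)}

tag(a,c); grab(c,c); drop(a,f); tag(a,a); drop(f,a)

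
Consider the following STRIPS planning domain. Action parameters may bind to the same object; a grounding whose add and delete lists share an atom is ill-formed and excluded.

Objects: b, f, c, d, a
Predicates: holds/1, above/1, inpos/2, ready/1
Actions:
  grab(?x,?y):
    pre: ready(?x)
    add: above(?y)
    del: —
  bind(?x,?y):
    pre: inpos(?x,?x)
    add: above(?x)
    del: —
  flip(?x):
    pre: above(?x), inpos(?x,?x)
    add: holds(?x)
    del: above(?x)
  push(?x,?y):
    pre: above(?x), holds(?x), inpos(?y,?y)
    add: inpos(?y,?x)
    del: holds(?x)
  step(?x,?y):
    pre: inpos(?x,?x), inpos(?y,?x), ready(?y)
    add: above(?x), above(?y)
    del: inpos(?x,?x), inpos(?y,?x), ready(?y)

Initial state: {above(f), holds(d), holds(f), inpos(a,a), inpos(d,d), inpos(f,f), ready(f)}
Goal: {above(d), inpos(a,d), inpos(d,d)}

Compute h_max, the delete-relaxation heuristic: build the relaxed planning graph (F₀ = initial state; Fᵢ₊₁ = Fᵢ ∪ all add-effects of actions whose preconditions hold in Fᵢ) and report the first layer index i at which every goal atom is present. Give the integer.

F0 = init (7 atoms)
F1 = F0 ∪ {above(a), above(b), above(c), above(d), inpos(a,f), inpos(d,f)}  (13 atoms)
F2 = F1 ∪ {holds(a), inpos(a,d), inpos(f,d)}  (16 atoms)
goal ⊆ F2  ⇒  h_max = 2

2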